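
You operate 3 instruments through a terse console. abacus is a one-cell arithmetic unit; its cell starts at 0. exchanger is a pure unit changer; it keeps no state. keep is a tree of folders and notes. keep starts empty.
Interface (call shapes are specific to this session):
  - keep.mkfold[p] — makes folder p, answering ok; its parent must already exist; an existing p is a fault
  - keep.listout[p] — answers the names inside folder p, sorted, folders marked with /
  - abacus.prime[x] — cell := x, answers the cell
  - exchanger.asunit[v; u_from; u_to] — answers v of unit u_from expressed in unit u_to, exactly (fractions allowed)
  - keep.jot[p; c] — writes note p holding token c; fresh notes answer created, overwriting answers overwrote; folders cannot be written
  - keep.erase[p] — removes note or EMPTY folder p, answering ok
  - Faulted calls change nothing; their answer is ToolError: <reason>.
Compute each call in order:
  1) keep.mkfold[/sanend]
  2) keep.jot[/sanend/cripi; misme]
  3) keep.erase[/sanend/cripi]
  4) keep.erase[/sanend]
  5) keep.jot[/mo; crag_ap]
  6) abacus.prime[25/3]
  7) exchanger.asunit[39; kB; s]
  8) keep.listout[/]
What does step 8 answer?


Answer: [mo]

Derivation:
→ mkfold(/sanend)
← ok
→ jot(/sanend/cripi, misme)
← created
→ erase(/sanend/cripi)
← ok
→ erase(/sanend)
← ok
→ jot(/mo, crag_ap)
← created
→ prime(25/3)
← 25/3
→ asunit(39, kB, s)
← ToolError: incompatible units
→ listout(/)
← [mo]


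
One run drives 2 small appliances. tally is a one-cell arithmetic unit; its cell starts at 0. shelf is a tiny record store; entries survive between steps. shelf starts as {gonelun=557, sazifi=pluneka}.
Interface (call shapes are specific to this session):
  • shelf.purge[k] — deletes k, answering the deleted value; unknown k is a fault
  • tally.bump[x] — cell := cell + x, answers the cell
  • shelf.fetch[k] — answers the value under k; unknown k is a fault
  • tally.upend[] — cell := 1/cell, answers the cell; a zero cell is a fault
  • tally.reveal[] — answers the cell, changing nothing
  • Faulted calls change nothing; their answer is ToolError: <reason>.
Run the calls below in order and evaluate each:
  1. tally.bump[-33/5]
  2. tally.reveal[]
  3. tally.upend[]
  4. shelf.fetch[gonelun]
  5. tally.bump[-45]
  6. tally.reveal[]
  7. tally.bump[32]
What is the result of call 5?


> bump x='-33/5'
= -33/5
> reveal
= -33/5
> upend
= -5/33
> fetch k='gonelun'
= 557
> bump x='-45'
= -1490/33
> reveal
= -1490/33
> bump x='32'
= -434/33

Answer: -1490/33


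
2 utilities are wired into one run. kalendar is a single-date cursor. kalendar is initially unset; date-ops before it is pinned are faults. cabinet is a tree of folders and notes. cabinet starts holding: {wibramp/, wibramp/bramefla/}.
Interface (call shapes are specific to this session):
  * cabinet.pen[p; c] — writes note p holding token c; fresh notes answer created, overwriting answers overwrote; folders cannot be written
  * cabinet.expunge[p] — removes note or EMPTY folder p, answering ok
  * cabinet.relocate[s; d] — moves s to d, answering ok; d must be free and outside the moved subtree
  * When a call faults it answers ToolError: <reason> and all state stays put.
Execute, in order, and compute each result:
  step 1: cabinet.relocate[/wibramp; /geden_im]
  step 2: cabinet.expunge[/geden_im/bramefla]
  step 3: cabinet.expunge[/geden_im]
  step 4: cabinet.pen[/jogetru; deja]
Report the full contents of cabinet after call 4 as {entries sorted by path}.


Answer: {jogetru=deja}

Derivation:
Now I run cabinet.relocate(/wibramp, /geden_im), and see ok.
I try cabinet.expunge(/geden_im/bramefla): ok.
I call cabinet.expunge(/geden_im), — result: ok.
I run cabinet.pen(/jogetru, deja), and see created.


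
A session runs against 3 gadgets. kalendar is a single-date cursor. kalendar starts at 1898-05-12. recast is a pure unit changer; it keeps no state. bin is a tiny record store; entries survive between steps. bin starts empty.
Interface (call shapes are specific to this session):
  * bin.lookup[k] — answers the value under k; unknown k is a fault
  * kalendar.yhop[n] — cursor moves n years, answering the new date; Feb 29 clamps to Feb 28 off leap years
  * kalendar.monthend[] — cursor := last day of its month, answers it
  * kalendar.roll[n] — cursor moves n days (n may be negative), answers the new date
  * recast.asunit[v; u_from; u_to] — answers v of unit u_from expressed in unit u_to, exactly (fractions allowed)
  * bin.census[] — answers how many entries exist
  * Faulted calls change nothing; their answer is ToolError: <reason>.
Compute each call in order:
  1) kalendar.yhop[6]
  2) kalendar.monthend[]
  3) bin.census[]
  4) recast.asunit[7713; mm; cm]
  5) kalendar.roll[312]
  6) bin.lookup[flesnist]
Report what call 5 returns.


Answer: 1905-04-08

Derivation:
$ kalendar.yhop n: 6
:: 1904-05-12
$ kalendar.monthend
:: 1904-05-31
$ bin.census
:: 0
$ recast.asunit v: 7713 u_from: mm u_to: cm
:: 7713/10
$ kalendar.roll n: 312
:: 1905-04-08
$ bin.lookup k: flesnist
:: ToolError: no such key flesnist


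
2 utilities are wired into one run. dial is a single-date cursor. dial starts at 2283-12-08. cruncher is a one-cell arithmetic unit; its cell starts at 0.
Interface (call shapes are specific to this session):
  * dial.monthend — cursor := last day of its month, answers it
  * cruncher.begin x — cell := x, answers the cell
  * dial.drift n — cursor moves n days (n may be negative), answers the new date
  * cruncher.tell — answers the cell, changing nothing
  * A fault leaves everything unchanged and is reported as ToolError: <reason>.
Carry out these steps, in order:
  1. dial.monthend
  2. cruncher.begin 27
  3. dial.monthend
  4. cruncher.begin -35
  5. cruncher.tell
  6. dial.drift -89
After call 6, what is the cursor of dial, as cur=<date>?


// dial.monthend() : 2283-12-31
// cruncher.begin(27) : 27
// dial.monthend() : 2283-12-31
// cruncher.begin(-35) : -35
// cruncher.tell() : -35
// dial.drift(-89) : 2283-10-03

Answer: cur=2283-10-03


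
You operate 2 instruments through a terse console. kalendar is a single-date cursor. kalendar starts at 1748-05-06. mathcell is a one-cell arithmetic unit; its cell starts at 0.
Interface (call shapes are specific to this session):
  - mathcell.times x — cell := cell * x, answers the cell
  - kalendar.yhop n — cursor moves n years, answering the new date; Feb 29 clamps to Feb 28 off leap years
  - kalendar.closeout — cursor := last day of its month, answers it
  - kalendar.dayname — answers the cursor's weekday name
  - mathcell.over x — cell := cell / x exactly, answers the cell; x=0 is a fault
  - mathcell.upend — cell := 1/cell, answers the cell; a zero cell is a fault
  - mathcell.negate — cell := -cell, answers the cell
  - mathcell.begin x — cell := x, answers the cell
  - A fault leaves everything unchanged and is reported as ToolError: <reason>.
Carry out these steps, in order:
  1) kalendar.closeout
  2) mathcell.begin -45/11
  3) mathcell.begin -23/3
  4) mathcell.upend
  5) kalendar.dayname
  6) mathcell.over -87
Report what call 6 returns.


Answer: 1/667

Derivation:
I invoke kalendar.closeout, giving 1748-05-31.
I call mathcell.begin(x→-45/11), and observe -45/11.
I use mathcell.begin(x→-23/3): -23/3.
I run mathcell.upend(), and observe -3/23.
Calling kalendar.dayname, → Friday.
Calling mathcell.over(x→-87), which returns 1/667.


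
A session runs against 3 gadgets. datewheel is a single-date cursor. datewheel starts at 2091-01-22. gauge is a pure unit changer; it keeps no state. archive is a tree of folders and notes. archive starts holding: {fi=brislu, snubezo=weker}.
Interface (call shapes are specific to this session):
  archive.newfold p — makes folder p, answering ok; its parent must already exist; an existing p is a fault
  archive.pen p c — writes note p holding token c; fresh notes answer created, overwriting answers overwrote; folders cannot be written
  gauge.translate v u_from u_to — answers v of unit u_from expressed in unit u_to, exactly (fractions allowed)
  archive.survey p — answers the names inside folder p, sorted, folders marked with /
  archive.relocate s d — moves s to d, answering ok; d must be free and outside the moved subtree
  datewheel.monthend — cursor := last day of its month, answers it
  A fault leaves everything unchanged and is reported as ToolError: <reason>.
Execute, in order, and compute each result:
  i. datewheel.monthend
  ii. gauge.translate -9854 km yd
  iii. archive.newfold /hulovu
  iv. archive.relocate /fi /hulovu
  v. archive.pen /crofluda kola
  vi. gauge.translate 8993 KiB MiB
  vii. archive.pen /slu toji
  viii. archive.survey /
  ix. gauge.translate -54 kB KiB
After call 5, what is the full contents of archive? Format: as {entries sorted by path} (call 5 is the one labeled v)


I run datewheel.monthend, → 2091-01-31.
Calling gauge.translate passing -9854, km, yd, and get -12317500000/1143.
Then archive.newfold passing /hulovu, and see ok.
Invoking archive.relocate passing /fi, /hulovu, and see ToolError: exists.
I try archive.pen passing /crofluda, kola, and observe created.
Using gauge.translate passing 8993, KiB, MiB, and observe 8993/1024.
I use archive.pen passing /slu, toji, → created.
I use archive.survey passing /, → [crofluda, fi, hulovu/, slu, snubezo].
Then gauge.translate passing -54, kB, KiB, — result: -3375/64.

Answer: {crofluda=kola, fi=brislu, hulovu/, snubezo=weker}


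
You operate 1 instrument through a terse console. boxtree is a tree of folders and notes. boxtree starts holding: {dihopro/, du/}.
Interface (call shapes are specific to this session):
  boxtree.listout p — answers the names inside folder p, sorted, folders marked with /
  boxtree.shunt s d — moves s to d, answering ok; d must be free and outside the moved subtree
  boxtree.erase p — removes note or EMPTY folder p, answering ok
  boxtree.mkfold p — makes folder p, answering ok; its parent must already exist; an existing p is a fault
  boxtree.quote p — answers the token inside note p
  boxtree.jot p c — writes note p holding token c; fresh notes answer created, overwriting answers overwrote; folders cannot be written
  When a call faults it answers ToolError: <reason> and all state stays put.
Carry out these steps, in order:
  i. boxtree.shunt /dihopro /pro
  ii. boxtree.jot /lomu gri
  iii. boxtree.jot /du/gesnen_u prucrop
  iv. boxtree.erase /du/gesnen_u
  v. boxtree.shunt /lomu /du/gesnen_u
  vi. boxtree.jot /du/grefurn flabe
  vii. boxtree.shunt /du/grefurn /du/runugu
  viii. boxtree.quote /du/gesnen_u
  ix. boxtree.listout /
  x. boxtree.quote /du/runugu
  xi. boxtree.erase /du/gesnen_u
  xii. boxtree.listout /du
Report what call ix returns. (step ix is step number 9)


Answer: [du/, pro/]

Derivation:
→ boxtree.shunt(s='/dihopro', d='/pro')
← ok
→ boxtree.jot(p='/lomu', c='gri')
← created
→ boxtree.jot(p='/du/gesnen_u', c='prucrop')
← created
→ boxtree.erase(p='/du/gesnen_u')
← ok
→ boxtree.shunt(s='/lomu', d='/du/gesnen_u')
← ok
→ boxtree.jot(p='/du/grefurn', c='flabe')
← created
→ boxtree.shunt(s='/du/grefurn', d='/du/runugu')
← ok
→ boxtree.quote(p='/du/gesnen_u')
← gri
→ boxtree.listout(p='/')
← [du/, pro/]
→ boxtree.quote(p='/du/runugu')
← flabe
→ boxtree.erase(p='/du/gesnen_u')
← ok
→ boxtree.listout(p='/du')
← [runugu]


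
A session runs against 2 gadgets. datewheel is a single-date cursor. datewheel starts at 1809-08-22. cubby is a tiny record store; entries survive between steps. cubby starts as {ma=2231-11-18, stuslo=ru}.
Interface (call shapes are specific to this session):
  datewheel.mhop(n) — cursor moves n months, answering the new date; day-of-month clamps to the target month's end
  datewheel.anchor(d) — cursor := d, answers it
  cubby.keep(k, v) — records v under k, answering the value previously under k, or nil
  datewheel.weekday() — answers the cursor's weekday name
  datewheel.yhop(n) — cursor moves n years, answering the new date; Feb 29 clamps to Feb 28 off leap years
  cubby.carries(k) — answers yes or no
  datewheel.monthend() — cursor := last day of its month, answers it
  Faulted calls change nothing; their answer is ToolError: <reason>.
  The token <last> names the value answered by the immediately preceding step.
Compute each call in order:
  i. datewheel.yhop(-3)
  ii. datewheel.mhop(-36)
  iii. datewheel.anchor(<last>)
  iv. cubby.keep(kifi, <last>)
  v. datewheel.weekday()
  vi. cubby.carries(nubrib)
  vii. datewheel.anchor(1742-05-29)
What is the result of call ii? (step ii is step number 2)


Answer: 1803-08-22

Derivation:
>> yhop(n='-3')
<< 1806-08-22
>> mhop(n='-36')
<< 1803-08-22
>> anchor(d='<last>')
<< 1803-08-22
>> keep(k='kifi', v='<last>')
<< nil
>> weekday()
<< Monday
>> carries(k='nubrib')
<< no
>> anchor(d='1742-05-29')
<< 1742-05-29


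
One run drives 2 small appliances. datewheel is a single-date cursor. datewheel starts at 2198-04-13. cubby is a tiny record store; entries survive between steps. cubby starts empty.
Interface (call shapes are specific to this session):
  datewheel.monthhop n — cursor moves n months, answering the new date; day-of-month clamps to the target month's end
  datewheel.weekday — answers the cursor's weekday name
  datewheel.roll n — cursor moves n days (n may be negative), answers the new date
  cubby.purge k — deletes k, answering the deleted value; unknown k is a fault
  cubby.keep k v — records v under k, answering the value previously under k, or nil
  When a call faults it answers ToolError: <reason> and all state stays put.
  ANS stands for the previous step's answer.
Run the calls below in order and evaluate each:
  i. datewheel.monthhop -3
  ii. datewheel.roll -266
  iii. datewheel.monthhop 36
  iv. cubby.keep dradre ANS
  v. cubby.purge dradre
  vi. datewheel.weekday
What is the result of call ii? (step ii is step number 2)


Answer: 2197-04-22

Derivation:
·→ datewheel.monthhop(n='-3')
·← 2198-01-13
·→ datewheel.roll(n='-266')
·← 2197-04-22
·→ datewheel.monthhop(n='36')
·← 2200-04-22
·→ cubby.keep(k='dradre', v='ANS')
·← nil
·→ cubby.purge(k='dradre')
·← 2200-04-22
·→ datewheel.weekday()
·← Tuesday


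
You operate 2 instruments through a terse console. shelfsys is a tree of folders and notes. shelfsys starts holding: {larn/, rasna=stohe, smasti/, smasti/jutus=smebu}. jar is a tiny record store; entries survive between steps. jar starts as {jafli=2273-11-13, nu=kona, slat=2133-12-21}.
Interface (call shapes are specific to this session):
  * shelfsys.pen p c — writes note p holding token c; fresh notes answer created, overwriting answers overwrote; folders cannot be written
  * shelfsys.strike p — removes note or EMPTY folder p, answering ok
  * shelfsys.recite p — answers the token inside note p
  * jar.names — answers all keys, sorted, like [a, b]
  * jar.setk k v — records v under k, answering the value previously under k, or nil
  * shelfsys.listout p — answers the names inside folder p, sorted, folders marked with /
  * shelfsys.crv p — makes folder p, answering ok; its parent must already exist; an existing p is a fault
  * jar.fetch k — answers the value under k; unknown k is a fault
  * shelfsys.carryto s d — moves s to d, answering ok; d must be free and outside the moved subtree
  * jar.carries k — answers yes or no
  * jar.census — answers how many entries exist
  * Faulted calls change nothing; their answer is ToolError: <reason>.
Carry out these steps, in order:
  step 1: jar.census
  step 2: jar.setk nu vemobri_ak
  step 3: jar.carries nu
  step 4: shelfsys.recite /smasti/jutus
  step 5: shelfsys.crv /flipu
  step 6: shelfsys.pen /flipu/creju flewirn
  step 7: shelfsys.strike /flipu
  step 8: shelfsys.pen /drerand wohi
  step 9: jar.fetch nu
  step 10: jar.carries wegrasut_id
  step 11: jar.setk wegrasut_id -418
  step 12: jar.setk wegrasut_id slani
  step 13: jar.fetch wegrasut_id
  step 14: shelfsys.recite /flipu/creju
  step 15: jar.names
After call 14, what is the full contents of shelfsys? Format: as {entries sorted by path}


Answer: {drerand=wohi, flipu/, flipu/creju=flewirn, larn/, rasna=stohe, smasti/, smasti/jutus=smebu}

Derivation:
Next I call jar.census(), and observe 3.
I call jar.setk passing k: nu, v: vemobri_ak, — result: kona.
Calling jar.carries passing k: nu, and get yes.
Then shelfsys.recite passing p: /smasti/jutus, which returns smebu.
Using shelfsys.crv passing p: /flipu, giving ok.
I use shelfsys.pen passing p: /flipu/creju, c: flewirn: created.
Next I call shelfsys.strike passing p: /flipu, → ToolError: not empty.
Next I call shelfsys.pen passing p: /drerand, c: wohi, and observe created.
I invoke jar.fetch passing k: nu: vemobri_ak.
Invoking jar.carries passing k: wegrasut_id, and observe no.
I try jar.setk passing k: wegrasut_id, v: -418, → nil.
Now I run jar.setk passing k: wegrasut_id, v: slani: -418.
Calling jar.fetch passing k: wegrasut_id, and get slani.
Using shelfsys.recite passing p: /flipu/creju, giving flewirn.
Now I run jar.names, → [jafli, nu, slat, wegrasut_id].


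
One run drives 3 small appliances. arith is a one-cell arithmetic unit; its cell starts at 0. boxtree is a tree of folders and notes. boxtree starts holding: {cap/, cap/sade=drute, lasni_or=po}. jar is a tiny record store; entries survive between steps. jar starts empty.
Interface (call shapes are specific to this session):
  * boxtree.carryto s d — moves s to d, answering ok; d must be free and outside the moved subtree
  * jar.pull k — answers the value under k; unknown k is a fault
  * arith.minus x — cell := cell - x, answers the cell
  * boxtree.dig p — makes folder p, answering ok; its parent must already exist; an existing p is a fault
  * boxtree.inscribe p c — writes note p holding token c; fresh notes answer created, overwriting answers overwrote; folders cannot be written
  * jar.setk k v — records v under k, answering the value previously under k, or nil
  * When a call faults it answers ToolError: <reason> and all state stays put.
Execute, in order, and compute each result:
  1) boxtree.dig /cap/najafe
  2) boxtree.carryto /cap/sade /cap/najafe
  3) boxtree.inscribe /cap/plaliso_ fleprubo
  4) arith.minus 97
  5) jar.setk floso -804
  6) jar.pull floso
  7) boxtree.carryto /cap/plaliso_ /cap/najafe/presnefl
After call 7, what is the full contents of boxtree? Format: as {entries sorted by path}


I call boxtree.dig passing p='/cap/najafe', giving ok.
Now I run boxtree.carryto passing s='/cap/sade', d='/cap/najafe', and get ToolError: exists.
Calling boxtree.inscribe passing p='/cap/plaliso_', c='fleprubo', giving created.
I use arith.minus passing x='97', → -97.
I try jar.setk passing k='floso', v='-804', — result: nil.
I run jar.pull passing k='floso': -804.
Using boxtree.carryto passing s='/cap/plaliso_', d='/cap/najafe/presnefl', yielding ok.

Answer: {cap/, cap/najafe/, cap/najafe/presnefl=fleprubo, cap/sade=drute, lasni_or=po}


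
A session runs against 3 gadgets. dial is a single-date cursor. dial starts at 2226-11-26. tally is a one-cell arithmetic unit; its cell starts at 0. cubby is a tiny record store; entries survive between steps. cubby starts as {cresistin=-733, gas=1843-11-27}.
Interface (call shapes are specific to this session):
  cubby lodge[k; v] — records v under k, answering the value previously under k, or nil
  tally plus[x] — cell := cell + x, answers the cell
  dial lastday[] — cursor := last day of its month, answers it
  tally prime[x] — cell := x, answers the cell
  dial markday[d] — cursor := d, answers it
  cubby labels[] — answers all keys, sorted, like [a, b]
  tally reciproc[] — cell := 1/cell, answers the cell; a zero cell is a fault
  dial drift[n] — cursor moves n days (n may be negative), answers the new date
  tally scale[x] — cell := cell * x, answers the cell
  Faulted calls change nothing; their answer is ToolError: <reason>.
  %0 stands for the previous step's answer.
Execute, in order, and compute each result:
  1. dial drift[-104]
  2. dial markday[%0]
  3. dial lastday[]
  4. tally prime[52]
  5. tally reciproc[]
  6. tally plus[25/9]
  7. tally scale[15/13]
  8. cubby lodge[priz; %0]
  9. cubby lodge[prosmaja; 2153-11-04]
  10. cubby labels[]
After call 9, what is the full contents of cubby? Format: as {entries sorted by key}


Answer: {cresistin=-733, gas=1843-11-27, priz=6545/2028, prosmaja=2153-11-04}

Derivation:
Now I run dial drift on -104: 2226-08-14.
Next I call dial markday on %0, and get 2226-08-14.
Invoking dial lastday(), giving 2226-08-31.
I call tally prime on 52, giving 52.
Using tally reciproc(), yielding 1/52.
Next I call tally plus on 25/9, → 1309/468.
Using tally scale on 15/13, and see 6545/2028.
I try cubby lodge on priz, %0, which returns nil.
I use cubby lodge on prosmaja, 2153-11-04, — result: nil.
Now I run cubby labels(), which returns [cresistin, gas, priz, prosmaja].


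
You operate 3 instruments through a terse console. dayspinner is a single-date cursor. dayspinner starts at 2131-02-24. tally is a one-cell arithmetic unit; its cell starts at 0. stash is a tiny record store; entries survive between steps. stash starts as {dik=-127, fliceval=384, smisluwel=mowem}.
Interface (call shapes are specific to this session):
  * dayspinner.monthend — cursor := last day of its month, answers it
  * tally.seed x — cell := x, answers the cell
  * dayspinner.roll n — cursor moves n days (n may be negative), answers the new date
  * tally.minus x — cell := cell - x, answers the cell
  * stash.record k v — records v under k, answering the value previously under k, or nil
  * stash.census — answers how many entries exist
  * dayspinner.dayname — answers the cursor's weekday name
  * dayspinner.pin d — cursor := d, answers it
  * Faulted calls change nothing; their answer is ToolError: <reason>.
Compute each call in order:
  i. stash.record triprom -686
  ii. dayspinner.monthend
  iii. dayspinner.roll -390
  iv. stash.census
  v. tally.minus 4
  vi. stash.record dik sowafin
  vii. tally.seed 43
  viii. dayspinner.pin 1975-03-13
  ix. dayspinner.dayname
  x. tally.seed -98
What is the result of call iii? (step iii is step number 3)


Answer: 2130-02-03

Derivation:
Now I run record passing k→triprom, v→-686, → nil.
Calling monthend: 2131-02-28.
I try roll passing n→-390, giving 2130-02-03.
I invoke census(), and observe 4.
I run minus passing x→4, and see -4.
Next I call record passing k→dik, v→sowafin, → -127.
I try seed passing x→43, — result: 43.
I use pin passing d→1975-03-13, and get 1975-03-13.
Calling dayname(), and get Thursday.
I invoke seed passing x→-98, and get -98.


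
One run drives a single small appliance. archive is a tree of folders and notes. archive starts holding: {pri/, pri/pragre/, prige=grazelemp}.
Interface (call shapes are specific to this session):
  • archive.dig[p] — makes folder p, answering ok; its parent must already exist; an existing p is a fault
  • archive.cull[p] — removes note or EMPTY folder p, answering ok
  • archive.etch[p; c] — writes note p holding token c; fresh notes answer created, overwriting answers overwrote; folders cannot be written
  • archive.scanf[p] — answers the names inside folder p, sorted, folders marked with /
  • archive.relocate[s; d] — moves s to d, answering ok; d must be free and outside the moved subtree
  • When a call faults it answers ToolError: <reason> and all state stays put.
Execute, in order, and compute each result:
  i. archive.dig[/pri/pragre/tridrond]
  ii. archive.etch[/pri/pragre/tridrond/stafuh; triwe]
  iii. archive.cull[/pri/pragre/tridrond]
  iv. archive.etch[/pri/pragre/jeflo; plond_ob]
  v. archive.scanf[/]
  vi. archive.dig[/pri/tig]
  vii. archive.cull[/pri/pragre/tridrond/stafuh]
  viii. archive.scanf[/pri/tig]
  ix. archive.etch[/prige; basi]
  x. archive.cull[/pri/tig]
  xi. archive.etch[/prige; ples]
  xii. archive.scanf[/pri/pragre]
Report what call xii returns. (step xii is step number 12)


Answer: [jeflo, tridrond/]

Derivation:
I try archive.dig with p='/pri/pragre/tridrond': ok.
I try archive.etch with p='/pri/pragre/tridrond/stafuh', c='triwe', → created.
Calling archive.cull with p='/pri/pragre/tridrond', — result: ToolError: not empty.
Next I call archive.etch with p='/pri/pragre/jeflo', c='plond_ob', and observe created.
I use archive.scanf with p='/', and get [pri/, prige].
Calling archive.dig with p='/pri/tig', giving ok.
I run archive.cull with p='/pri/pragre/tridrond/stafuh', giving ok.
I run archive.scanf with p='/pri/tig', → [].
I use archive.etch with p='/prige', c='basi', and see overwrote.
Next I call archive.cull with p='/pri/tig', and get ok.
Invoking archive.etch with p='/prige', c='ples', and observe overwrote.
Next I call archive.scanf with p='/pri/pragre', and observe [jeflo, tridrond/].


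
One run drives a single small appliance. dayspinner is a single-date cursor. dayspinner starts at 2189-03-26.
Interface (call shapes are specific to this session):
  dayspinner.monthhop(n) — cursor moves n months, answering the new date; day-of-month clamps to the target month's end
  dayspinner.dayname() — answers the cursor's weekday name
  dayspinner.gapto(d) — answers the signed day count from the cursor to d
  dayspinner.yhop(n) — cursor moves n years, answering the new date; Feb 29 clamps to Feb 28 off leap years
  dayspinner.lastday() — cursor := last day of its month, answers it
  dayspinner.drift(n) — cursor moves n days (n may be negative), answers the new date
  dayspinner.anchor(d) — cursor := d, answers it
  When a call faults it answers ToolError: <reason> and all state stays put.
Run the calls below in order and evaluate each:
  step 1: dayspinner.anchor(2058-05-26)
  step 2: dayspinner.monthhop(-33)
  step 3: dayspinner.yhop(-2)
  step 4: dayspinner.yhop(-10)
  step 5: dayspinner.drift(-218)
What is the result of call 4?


Answer: 2043-08-26

Derivation:
→ anchor(d→2058-05-26)
← 2058-05-26
→ monthhop(n→-33)
← 2055-08-26
→ yhop(n→-2)
← 2053-08-26
→ yhop(n→-10)
← 2043-08-26
→ drift(n→-218)
← 2043-01-20


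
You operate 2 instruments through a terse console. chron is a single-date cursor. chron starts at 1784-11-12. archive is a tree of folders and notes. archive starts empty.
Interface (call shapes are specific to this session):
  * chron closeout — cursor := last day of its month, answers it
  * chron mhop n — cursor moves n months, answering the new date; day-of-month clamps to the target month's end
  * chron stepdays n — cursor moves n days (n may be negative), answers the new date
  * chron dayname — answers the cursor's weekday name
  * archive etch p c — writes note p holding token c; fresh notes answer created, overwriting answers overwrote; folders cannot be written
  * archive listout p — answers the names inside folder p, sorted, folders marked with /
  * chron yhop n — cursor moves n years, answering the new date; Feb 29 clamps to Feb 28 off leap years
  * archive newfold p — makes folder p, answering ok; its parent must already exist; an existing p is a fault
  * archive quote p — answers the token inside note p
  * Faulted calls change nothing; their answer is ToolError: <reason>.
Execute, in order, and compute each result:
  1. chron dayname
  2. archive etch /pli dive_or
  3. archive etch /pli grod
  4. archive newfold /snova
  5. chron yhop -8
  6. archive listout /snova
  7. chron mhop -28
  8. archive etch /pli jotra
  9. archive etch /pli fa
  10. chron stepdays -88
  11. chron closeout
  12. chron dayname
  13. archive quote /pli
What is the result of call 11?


// 1. chron dayname() => Friday
// 2. archive etch(p: /pli, c: dive_or) => created
// 3. archive etch(p: /pli, c: grod) => overwrote
// 4. archive newfold(p: /snova) => ok
// 5. chron yhop(n: -8) => 1776-11-12
// 6. archive listout(p: /snova) => []
// 7. chron mhop(n: -28) => 1774-07-12
// 8. archive etch(p: /pli, c: jotra) => overwrote
// 9. archive etch(p: /pli, c: fa) => overwrote
// 10. chron stepdays(n: -88) => 1774-04-15
// 11. chron closeout() => 1774-04-30
// 12. chron dayname() => Saturday
// 13. archive quote(p: /pli) => fa

Answer: 1774-04-30


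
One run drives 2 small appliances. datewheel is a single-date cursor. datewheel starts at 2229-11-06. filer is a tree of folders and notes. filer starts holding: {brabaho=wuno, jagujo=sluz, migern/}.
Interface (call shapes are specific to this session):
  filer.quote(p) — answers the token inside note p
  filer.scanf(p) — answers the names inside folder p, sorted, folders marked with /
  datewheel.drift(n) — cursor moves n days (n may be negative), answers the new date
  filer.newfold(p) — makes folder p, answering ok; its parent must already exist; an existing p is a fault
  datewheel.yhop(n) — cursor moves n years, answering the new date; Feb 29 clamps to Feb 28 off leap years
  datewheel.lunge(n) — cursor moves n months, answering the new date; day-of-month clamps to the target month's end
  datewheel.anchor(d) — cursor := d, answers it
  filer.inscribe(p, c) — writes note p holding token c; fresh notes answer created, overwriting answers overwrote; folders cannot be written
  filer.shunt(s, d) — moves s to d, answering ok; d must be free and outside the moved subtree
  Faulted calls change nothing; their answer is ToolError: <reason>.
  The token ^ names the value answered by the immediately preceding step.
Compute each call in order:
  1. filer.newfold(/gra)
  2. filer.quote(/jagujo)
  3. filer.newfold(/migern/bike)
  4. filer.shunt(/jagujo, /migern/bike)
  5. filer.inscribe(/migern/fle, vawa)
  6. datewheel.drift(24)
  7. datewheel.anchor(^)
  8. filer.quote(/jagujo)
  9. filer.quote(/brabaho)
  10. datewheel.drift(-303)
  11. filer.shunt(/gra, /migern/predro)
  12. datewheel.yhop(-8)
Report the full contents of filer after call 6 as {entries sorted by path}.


Answer: {brabaho=wuno, gra/, jagujo=sluz, migern/, migern/bike/, migern/fle=vawa}

Derivation:
$ filer.newfold /gra
= ok
$ filer.quote /jagujo
= sluz
$ filer.newfold /migern/bike
= ok
$ filer.shunt /jagujo /migern/bike
= ToolError: exists
$ filer.inscribe /migern/fle vawa
= created
$ datewheel.drift 24
= 2229-11-30
$ datewheel.anchor ^
= 2229-11-30
$ filer.quote /jagujo
= sluz
$ filer.quote /brabaho
= wuno
$ datewheel.drift -303
= 2229-01-31
$ filer.shunt /gra /migern/predro
= ok
$ datewheel.yhop -8
= 2221-01-31


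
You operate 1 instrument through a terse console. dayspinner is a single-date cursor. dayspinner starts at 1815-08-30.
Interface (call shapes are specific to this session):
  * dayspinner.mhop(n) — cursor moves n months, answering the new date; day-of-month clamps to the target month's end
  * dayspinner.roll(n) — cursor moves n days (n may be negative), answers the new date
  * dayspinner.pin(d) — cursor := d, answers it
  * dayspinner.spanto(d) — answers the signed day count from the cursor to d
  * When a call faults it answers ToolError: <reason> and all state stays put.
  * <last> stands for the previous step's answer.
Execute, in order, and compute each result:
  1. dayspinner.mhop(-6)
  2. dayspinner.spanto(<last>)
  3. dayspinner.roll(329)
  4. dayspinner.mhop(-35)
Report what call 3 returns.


Answer: 1816-01-23

Derivation:
% mhop -6
  1815-02-28
% spanto <last>
  0
% roll 329
  1816-01-23
% mhop -35
  1813-02-23


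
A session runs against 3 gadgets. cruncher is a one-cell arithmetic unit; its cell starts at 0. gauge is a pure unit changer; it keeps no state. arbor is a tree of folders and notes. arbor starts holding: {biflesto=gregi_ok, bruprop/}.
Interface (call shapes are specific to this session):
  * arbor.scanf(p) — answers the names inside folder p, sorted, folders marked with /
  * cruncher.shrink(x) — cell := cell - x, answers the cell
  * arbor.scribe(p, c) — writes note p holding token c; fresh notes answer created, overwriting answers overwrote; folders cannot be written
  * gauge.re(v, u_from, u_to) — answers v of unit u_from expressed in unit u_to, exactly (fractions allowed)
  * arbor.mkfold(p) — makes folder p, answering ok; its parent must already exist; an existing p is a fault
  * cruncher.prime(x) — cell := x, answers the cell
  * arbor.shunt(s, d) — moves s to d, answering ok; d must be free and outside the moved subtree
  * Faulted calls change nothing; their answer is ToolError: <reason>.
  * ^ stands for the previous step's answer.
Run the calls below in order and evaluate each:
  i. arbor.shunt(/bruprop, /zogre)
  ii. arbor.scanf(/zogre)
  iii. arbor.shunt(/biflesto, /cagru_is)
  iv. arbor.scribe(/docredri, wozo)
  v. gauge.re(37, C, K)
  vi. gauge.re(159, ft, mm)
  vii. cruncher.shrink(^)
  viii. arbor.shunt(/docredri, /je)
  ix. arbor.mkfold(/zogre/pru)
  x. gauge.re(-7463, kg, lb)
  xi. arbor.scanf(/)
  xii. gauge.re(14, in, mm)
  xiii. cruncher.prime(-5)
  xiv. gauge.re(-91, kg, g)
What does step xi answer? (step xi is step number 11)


Answer: [cagru_is, je, zogre/]

Derivation:
I call arbor.shunt(s: /bruprop, d: /zogre), → ok.
I call arbor.scanf(p: /zogre), → [].
I try arbor.shunt(s: /biflesto, d: /cagru_is), and see ok.
Now I run arbor.scribe(p: /docredri, c: wozo): created.
I run gauge.re(v: 37, u_from: C, u_to: K): 6203/20.
I use gauge.re(v: 159, u_from: ft, u_to: mm), and observe 242316/5.
Using cruncher.shrink(x: ^), yielding -242316/5.
I invoke arbor.shunt(s: /docredri, d: /je), giving ok.
I run arbor.mkfold(p: /zogre/pru), which returns ok.
I use gauge.re(v: -7463, u_from: kg, u_to: lb), → -746300000000/45359237.
I invoke arbor.scanf(p: /), → [cagru_is, je, zogre/].
I use gauge.re(v: 14, u_from: in, u_to: mm), and get 1778/5.
Invoking cruncher.prime(x: -5), yielding -5.
Invoking gauge.re(v: -91, u_from: kg, u_to: g), and observe -91000.


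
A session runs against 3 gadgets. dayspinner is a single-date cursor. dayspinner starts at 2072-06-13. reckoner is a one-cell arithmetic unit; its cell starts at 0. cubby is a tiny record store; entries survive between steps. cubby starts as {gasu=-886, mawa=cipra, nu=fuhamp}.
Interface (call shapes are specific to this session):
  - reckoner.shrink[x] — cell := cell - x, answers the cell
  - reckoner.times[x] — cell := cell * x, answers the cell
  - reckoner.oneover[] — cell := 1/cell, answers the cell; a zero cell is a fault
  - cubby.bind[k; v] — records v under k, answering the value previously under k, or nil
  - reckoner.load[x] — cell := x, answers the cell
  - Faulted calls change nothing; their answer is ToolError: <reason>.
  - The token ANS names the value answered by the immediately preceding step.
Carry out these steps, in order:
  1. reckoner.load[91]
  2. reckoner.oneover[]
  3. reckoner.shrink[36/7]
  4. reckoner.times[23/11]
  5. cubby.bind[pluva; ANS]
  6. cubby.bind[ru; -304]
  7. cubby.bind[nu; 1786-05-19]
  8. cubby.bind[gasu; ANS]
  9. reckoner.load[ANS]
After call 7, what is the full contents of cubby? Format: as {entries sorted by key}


-> reckoner.load(x: 91)
<- 91
-> reckoner.oneover()
<- 1/91
-> reckoner.shrink(x: 36/7)
<- -467/91
-> reckoner.times(x: 23/11)
<- -10741/1001
-> cubby.bind(k: pluva, v: ANS)
<- nil
-> cubby.bind(k: ru, v: -304)
<- nil
-> cubby.bind(k: nu, v: 1786-05-19)
<- fuhamp
-> cubby.bind(k: gasu, v: ANS)
<- -886
-> reckoner.load(x: ANS)
<- -886

Answer: {gasu=-886, mawa=cipra, nu=1786-05-19, pluva=-10741/1001, ru=-304}


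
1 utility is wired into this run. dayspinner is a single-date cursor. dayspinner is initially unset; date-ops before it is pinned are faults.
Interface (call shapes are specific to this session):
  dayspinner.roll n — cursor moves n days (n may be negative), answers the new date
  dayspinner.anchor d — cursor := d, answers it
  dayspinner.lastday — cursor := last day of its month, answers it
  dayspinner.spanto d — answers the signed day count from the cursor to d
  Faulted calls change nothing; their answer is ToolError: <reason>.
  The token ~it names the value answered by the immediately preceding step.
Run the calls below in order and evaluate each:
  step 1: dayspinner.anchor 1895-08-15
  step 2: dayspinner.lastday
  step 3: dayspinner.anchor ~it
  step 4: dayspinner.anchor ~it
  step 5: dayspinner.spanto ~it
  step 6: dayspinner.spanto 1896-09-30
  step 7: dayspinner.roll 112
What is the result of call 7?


Answer: 1895-12-21

Derivation:
I try dayspinner.anchor on d=1895-08-15: 1895-08-15.
I run dayspinner.lastday, giving 1895-08-31.
I call dayspinner.anchor on d=~it, and get 1895-08-31.
Now I run dayspinner.anchor on d=~it, — result: 1895-08-31.
Next I call dayspinner.spanto on d=~it, → 0.
I use dayspinner.spanto on d=1896-09-30, which returns 396.
Invoking dayspinner.roll on n=112, → 1895-12-21.


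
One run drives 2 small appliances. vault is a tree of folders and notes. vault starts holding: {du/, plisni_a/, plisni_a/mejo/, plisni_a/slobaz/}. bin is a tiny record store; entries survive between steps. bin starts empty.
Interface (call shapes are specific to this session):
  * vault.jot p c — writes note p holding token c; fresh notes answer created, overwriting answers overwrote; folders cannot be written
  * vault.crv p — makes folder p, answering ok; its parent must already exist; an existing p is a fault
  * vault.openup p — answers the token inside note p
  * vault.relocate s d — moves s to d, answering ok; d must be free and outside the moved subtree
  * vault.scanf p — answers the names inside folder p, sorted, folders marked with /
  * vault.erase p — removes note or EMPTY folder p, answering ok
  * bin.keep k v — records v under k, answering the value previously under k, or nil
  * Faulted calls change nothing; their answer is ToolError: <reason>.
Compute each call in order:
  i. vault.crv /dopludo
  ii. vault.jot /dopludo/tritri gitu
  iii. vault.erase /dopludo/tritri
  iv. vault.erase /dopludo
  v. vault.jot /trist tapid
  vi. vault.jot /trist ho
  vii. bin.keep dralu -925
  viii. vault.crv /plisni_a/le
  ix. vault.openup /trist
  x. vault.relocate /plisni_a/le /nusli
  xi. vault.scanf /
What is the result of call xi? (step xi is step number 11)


Answer: [du/, nusli/, plisni_a/, trist]

Derivation:
> vault.crv p: /dopludo
= ok
> vault.jot p: /dopludo/tritri c: gitu
= created
> vault.erase p: /dopludo/tritri
= ok
> vault.erase p: /dopludo
= ok
> vault.jot p: /trist c: tapid
= created
> vault.jot p: /trist c: ho
= overwrote
> bin.keep k: dralu v: -925
= nil
> vault.crv p: /plisni_a/le
= ok
> vault.openup p: /trist
= ho
> vault.relocate s: /plisni_a/le d: /nusli
= ok
> vault.scanf p: /
= [du/, nusli/, plisni_a/, trist]


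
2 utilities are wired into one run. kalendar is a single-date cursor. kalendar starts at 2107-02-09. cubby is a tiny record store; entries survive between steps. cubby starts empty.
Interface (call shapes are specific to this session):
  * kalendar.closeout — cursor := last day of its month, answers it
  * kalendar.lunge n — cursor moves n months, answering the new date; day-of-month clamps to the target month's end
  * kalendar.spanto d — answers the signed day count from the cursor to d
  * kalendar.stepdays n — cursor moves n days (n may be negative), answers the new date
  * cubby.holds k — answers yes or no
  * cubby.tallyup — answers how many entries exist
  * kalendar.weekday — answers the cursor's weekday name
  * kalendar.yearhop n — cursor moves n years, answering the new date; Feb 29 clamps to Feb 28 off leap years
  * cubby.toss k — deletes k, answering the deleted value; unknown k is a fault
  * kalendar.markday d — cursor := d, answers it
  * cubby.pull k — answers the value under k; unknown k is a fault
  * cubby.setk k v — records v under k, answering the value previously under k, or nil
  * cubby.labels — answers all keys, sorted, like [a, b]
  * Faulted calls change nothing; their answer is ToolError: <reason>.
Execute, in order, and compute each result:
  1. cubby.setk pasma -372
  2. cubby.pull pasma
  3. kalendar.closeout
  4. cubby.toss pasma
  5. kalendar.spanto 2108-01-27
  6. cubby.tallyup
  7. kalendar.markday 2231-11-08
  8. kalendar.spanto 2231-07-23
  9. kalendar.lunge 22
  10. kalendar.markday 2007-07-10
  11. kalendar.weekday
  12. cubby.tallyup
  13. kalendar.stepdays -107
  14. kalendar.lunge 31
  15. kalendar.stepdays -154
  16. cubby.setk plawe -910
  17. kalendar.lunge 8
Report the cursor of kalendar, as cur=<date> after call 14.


// cubby.setk(pasma, -372) => nil
// cubby.pull(pasma) => -372
// kalendar.closeout() => 2107-02-28
// cubby.toss(pasma) => -372
// kalendar.spanto(2108-01-27) => 333
// cubby.tallyup() => 0
// kalendar.markday(2231-11-08) => 2231-11-08
// kalendar.spanto(2231-07-23) => -108
// kalendar.lunge(22) => 2233-09-08
// kalendar.markday(2007-07-10) => 2007-07-10
// kalendar.weekday() => Tuesday
// cubby.tallyup() => 0
// kalendar.stepdays(-107) => 2007-03-25
// kalendar.lunge(31) => 2009-10-25
// kalendar.stepdays(-154) => 2009-05-24
// cubby.setk(plawe, -910) => nil
// kalendar.lunge(8) => 2010-01-24

Answer: cur=2009-10-25
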